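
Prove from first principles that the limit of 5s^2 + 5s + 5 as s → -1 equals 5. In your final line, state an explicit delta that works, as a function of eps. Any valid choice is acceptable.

Let eps > 0. We want delta > 0 such that 0 < |s + 1| < delta implies |(5s^2 + 5s + 5) − 5| < eps.
(5s^2 + 5s + 5) − 5 = 5s^2 + 5s = (s + 1)(5s).
So |(5s^2 + 5s + 5) − 5| = |s + 1|·|5s|.
Require delta ≤ 1. Then |s + 1| < 1 gives |s| < 2, and by the triangle inequality |5s| ≤ 5·2 = 10.
Hence |(5s^2 + 5s + 5) − 5| ≤ 10|s + 1| < eps provided |s + 1| < eps/10.
Choosing delta = min(1, eps/10) ensures both conditions, hence |(5s^2 + 5s + 5) − 5| < eps.

delta = min(1, eps/10)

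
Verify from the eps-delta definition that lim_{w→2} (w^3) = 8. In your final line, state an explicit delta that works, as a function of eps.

Let eps > 0. We seek delta > 0 with 0 < |w − 2| < delta ⇒ |w^3 − 8| < eps.
Factor: w^3 − 8 = (w − 2)(w^2 + 2w + 4), so |w^3 − 8| = |w − 2|·|w^2 + 2w + 4|.
Restrict delta ≤ 2. Then |w − 2| < 2 gives |w| < 4, so by the triangle inequality |w^2 + 2w + 4| ≤ 4^2 + 2·4 + 4 = 28.
Hence |w^3 − 8| ≤ 28|w − 2|, which is < eps once |w − 2| < eps/28.
Take delta = min(2, eps/28). If 0 < |w − 2| < delta then both bounds hold and |w^3 − 8| ≤ 28|w − 2| < 28·(eps/28) = eps.

delta = min(2, eps/28)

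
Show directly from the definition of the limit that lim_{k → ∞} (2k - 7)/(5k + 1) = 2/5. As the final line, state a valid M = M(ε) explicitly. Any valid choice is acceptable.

Fix ε > 0. For k ≥ 1, |(2k - 7)/(5k + 1) − (2/5)| = |-37|/(5(5k + 1)) = 37/(5(5k + 1)).
Since 5k + 1 ≥ 5k for k ≥ 1, this is ≤ 37/(5·5k) = (37/25)/k.
So |(2k - 7)/(5k + 1) − (2/5)| < ε whenever k > (37/25)/ε.
Take M = (37/25)/ε. If k > M then |(2k - 7)/(5k + 1) − (2/5)| ≤ (37/25)/k < ε.

M = (37/25)/ε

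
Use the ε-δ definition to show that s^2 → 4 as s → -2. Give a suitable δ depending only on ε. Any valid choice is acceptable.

Fix ε > 0. We seek δ > 0 with 0 < |s + 2| < δ ⇒ |s^2 − 4| < ε.
Factor: s^2 − 4 = (s + 2)(s - 2), so |s^2 − 4| = |s + 2|·|s - 2|.
Restrict δ ≤ 1. Then |s + 2| < 1 gives |s| < 3, so by the triangle inequality |s - 2| ≤ 3 + 2 = 5.
Hence |s^2 − 4| ≤ 5|s + 2|, which is < ε once |s + 2| < ε/5.
Take δ = min(1, ε/5). If 0 < |s + 2| < δ then both bounds hold and |s^2 − 4| ≤ 5|s + 2| < 5·(ε/5) = ε.

δ = min(1, ε/5)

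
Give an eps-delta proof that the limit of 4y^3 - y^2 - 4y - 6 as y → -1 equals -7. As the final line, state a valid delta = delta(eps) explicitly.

delta = min(2, eps/52)

Fix eps > 0. We want delta > 0 such that 0 < |y + 1| < delta implies |(4y^3 - y^2 - 4y - 6) + 7| < eps.
(4y^3 - y^2 - 4y - 6) + 7 = 4y^3 - y^2 - 4y + 1 = (y + 1)(4y^2 - 5y + 1).
So |(4y^3 - y^2 - 4y - 6) + 7| = |y + 1|·|4y^2 - 5y + 1|.
Assume first that |y + 1| < 2, so |y| < 3. Then |4y^2 - 5y + 1| ≤ 4·3^2 + 5·3 + 1 = 52.
Hence |(4y^3 - y^2 - 4y - 6) + 7| ≤ 52|y + 1| < eps provided |y + 1| < eps/52.
Choosing delta = min(2, eps/52) ensures both conditions, hence |(4y^3 - y^2 - 4y - 6) + 7| < eps.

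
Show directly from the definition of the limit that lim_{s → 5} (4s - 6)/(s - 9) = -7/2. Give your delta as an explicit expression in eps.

Fix eps > 0. We want delta > 0 with 0 < |s − 5| < delta ⇒ |(4s - 6)/(s - 9) + 7/2| < eps.
Combining over a common denominator, (4s - 6)/(s - 9) + 7/2 = [(4s - 6)·(-4) − 14·(s - 9)] / [(-4)·(s - 9)] = -30(s − 5) / ((-4)(s - 9)).
So |(4s - 6)/(s - 9) + 7/2| = 30|s − 5| / (4·|s − 9|).
Restrict delta ≤ 2. Then |s − 5| < 2 gives |s − 9| = |(s − 5) + (-4)| ≥ 4 − 2 = 2.
Hence |(4s - 6)/(s - 9) + 7/2| < 30|s − 5|/(4·2) = (15/4)|s − 5|, which is < eps once |s − 5| < (4/15)eps.
Take delta = min(2, (4/15)eps). Then 0 < |s − 5| < delta forces both bounds, so |(4s - 6)/(s - 9) + 7/2| < eps.

delta = min(2, (4/15)eps)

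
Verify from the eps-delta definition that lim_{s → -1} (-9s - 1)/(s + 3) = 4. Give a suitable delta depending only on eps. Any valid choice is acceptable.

Fix eps > 0. We want delta > 0 with 0 < |s + 1| < delta ⇒ |(-9s - 1)/(s + 3) − 4| < eps.
Combining over a common denominator, (-9s - 1)/(s + 3) − 4 = [(-9s - 1)·2 − 8·(s + 3)] / [2·(s + 3)] = -26(s + 1) / (2(s + 3)).
So |(-9s - 1)/(s + 3) − 4| = 26|s + 1| / (2·|s + 3|).
Restrict delta ≤ 1. Then |s + 1| < 1 gives |s + 3| = |(s + 1) + 2| ≥ 2 − 1 = 1.
Hence |(-9s - 1)/(s + 3) − 4| < 26|s + 1|/(2·1) = 13|s + 1|, which is < eps once |s + 1| < (1/13)eps.
Take delta = min(1, (1/13)eps). Then 0 < |s + 1| < delta forces both bounds, so |(-9s - 1)/(s + 3) − 4| < eps.

delta = min(1, (1/13)eps)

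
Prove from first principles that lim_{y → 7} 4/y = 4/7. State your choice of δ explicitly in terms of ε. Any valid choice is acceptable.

Suppose ε > 0. We seek δ > 0 such that 0 < |y − 7| < δ implies |4/y − (4/7)| < ε.
|4/y − (4/7)| = 4·|7 − y|/(7·|y|) = 4|y − 7|/(7|y|).
Restrict δ ≤ 7/2. Then |y − 7| < 7/2 gives |y| > 7/2, so 7|y| > 49/2.
Then |4/y − (4/7)| < 4|y − 7|/(49/2), which is < ε when |y − 7| < (49/8)ε.
Take δ = min(7/2, (49/8)ε). Then 0 < |y − 7| < δ gives both |y − 7| < 7/2 and |y − 7| < (49/8)ε, so |4/y − (4/7)| < ε.

δ = min(7/2, (49/8)ε)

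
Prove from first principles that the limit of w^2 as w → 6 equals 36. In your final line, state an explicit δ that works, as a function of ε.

Let ε > 0 be given. We seek δ > 0 with 0 < |w − 6| < δ ⇒ |w^2 − 36| < ε.
Factor: w^2 − 36 = (w − 6)(w + 6), so |w^2 − 36| = |w − 6|·|w + 6|.
Restrict δ ≤ 2. Then |w − 6| < 2 gives |w| < 8, so by the triangle inequality |w + 6| ≤ 8 + 6 = 14.
Hence |w^2 − 36| ≤ 14|w − 6|, which is < ε once |w − 6| < ε/14.
Take δ = min(2, ε/14). If 0 < |w − 6| < δ then both bounds hold and |w^2 − 36| ≤ 14|w − 6| < 14·(ε/14) = ε.

δ = min(2, ε/14)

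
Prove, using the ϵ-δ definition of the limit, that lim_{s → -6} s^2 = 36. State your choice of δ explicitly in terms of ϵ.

Suppose ϵ > 0. We seek δ > 0 with 0 < |s + 6| < δ ⇒ |s^2 − 36| < ϵ.
Factor: s^2 − 36 = (s + 6)(s - 6), so |s^2 − 36| = |s + 6|·|s - 6|.
Restrict δ ≤ 1. Then |s + 6| < 1 gives |s| < 7, so by the triangle inequality |s - 6| ≤ 7 + 6 = 13.
Hence |s^2 − 36| ≤ 13|s + 6|, which is < ϵ once |s + 6| < ϵ/13.
Take δ = min(1, ϵ/13). If 0 < |s + 6| < δ then both bounds hold and |s^2 − 36| ≤ 13|s + 6| < 13·(ϵ/13) = ϵ.

δ = min(1, ϵ/13)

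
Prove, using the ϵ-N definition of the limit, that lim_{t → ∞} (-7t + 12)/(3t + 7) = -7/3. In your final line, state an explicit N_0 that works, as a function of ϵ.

Let ϵ > 0. We seek N_0 > 0 such that t > N_0 implies |(-7t + 12)/(3t + 7) + 7/3| < ϵ.
(-7t + 12)/(3t + 7) + 7/3 = (3(-7t + 12) − (-7)(3t + 7)) / (3(3t + 7)) = 85/(3(3t + 7)).
For t > 0 we have 3t + 7 > 3t, so |(-7t + 12)/(3t + 7) + 7/3| = 85/(3(3t + 7)) < 85/(3·3t) = (85/9)/t.
Thus |(-7t + 12)/(3t + 7) + 7/3| < ϵ whenever t > (85/9)/ϵ.
Take N_0 = (85/9)/ϵ. If t > N_0 then |(-7t + 12)/(3t + 7) + 7/3| < (85/9)/t < ϵ.

N_0 = (85/9)/ϵ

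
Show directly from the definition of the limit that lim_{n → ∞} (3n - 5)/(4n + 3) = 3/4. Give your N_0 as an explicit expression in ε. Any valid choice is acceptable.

Fix ε > 0. For n ≥ 1, |(3n - 5)/(4n + 3) − (3/4)| = |-29|/(4(4n + 3)) = 29/(4(4n + 3)).
Since 4n + 3 ≥ 4n for n ≥ 1, this is ≤ 29/(4·4n) = (29/16)/n.
So |(3n - 5)/(4n + 3) − (3/4)| < ε whenever n > (29/16)/ε.
Take N_0 = (29/16)/ε. If n > N_0 then |(3n - 5)/(4n + 3) − (3/4)| ≤ (29/16)/n < ε.

N_0 = (29/16)/ε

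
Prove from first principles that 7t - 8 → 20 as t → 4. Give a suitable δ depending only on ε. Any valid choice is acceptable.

δ = ε/7

Fix ε > 0. We need δ > 0 so that 0 < |t − 4| < δ implies |(7t - 8) − 20| < ε.
Since (7t - 8) − 20 = 7(t − 4), we have |(7t - 8) − 20| = 7|t − 4|.
Thus it suffices that |t − 4| < ε/7.
Choosing δ = ε/7 gives |(7t - 8) − 20| = 7|t − 4| < ε whenever |t − 4| < δ.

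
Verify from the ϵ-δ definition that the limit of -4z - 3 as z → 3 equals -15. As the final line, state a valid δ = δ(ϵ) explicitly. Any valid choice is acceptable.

δ = ϵ/4

Fix ϵ > 0. We need δ > 0 so that 0 < |z − 3| < δ implies |(-4z - 3) + 15| < ϵ.
|(-4z - 3) + 15| = |-4z + 12| = 4|z − 3|.
Thus it suffices that |z − 3| < ϵ/4.
Choosing δ = ϵ/4 gives |(-4z - 3) + 15| = 4|z − 3| < ϵ whenever |z − 3| < δ.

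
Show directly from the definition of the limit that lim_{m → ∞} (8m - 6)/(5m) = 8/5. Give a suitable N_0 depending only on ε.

Let ε > 0. For m ≥ 1, |(8m - 6)/(5m) − (8/5)| = |-30|/(5(5m)) = 30/(5(5m)).
Since 5m ≥ 5m for m ≥ 1, this is ≤ 30/(5·5m) = (6/5)/m.
So |(8m - 6)/(5m) − (8/5)| < ε whenever m > (6/5)/ε.
Take N_0 = (6/5)/ε. If m > N_0 then |(8m - 6)/(5m) − (8/5)| ≤ (6/5)/m < ε.

N_0 = (6/5)/ε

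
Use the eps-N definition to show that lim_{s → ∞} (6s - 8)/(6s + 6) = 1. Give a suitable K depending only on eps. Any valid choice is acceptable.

Let eps > 0. We seek K > 0 such that s > K implies |(6s - 8)/(6s + 6) − 1| < eps.
(6s - 8)/(6s + 6) − 1 = (6(6s - 8) − 6(6s + 6)) / (6(6s + 6)) = -84/(6(6s + 6)).
For s > 0 we have 6s + 6 > 6s, so |(6s - 8)/(6s + 6) − 1| = 84/(6(6s + 6)) < 84/(6·6s) = (7/3)/s.
Thus |(6s - 8)/(6s + 6) − 1| < eps whenever s > (7/3)/eps.
Take K = (7/3)/eps. If s > K then |(6s - 8)/(6s + 6) − 1| < (7/3)/s < eps.

K = (7/3)/eps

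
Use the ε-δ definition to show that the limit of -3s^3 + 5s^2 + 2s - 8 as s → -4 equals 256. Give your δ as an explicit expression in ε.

δ = min(2, ε/276)

Fix ε > 0. We want δ > 0 such that 0 < |s + 4| < δ implies |(-3s^3 + 5s^2 + 2s - 8) − 256| < ε.
(-3s^3 + 5s^2 + 2s - 8) − 256 = -3s^3 + 5s^2 + 2s - 264 = (s + 4)(-3s^2 + 17s - 66).
So |(-3s^3 + 5s^2 + 2s - 8) − 256| = |s + 4|·|-3s^2 + 17s - 66|.
Require δ ≤ 2. Then |s + 4| < 2 gives |s| < 6, and by the triangle inequality |-3s^2 + 17s - 66| ≤ 3·6^2 + 17·6 + 66 = 276.
Hence |(-3s^3 + 5s^2 + 2s - 8) − 256| ≤ 276|s + 4| < ε provided |s + 4| < ε/276.
Take δ = min(2, ε/276). Then 0 < |s + 4| < δ gives both |s + 4| < 2 and |s + 4| < ε/276, so |(-3s^3 + 5s^2 + 2s - 8) − 256| < ε.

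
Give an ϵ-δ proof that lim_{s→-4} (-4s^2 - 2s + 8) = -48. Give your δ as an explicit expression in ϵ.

δ = min(1, ϵ/34)

Let ϵ > 0. We want δ > 0 such that 0 < |s + 4| < δ implies |(-4s^2 - 2s + 8) + 48| < ϵ.
(-4s^2 - 2s + 8) + 48 = -4s^2 - 2s + 56 = (s + 4)(-4s + 14).
So |(-4s^2 - 2s + 8) + 48| = |s + 4|·|-4s + 14|.
Require δ ≤ 1. Then |s + 4| < 1 gives |s| < 5, and by the triangle inequality |-4s + 14| ≤ 4·5 + 14 = 34.
Hence |(-4s^2 - 2s + 8) + 48| ≤ 34|s + 4| < ϵ provided |s + 4| < ϵ/34.
Choosing δ = min(1, ϵ/34) ensures both conditions, hence |(-4s^2 - 2s + 8) + 48| < ϵ.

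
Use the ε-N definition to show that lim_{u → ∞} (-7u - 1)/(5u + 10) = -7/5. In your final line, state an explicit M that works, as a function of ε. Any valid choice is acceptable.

M = (13/5)/ε

Fix ε > 0. We seek M > 0 such that u > M implies |(-7u - 1)/(5u + 10) + 7/5| < ε.
(-7u - 1)/(5u + 10) + 7/5 = (5(-7u - 1) − (-7)(5u + 10)) / (5(5u + 10)) = 65/(5(5u + 10)).
For u > 0 we have 5u + 10 > 5u, so |(-7u - 1)/(5u + 10) + 7/5| = 65/(5(5u + 10)) < 65/(5·5u) = (13/5)/u.
Thus |(-7u - 1)/(5u + 10) + 7/5| < ε whenever u > (13/5)/ε.
Take M = (13/5)/ε. If u > M then |(-7u - 1)/(5u + 10) + 7/5| < (13/5)/u < ε.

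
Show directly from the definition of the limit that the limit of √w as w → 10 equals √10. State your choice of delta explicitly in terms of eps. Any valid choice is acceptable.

Fix eps > 0. We want delta > 0 such that 0 < |w − 10| < delta implies |√w − √10| < eps.
Rationalise: √w − √10 = (w − 10)/(√w + √10), so |√w − √10| = |w − 10|/(√w + √10).
Restrict delta ≤ 10 so that |w − 10| < 10 forces w > 0, and then √w + √10 > √10.
Hence |√w − √10| < |w − 10|/√10, which is < eps once |w − 10| < √10·eps.
Take delta = min(10, √10·eps). If 0 < |w − 10| < delta then w > 0 and |√w − √10| < |w − 10|/√10 < eps.

delta = min(10, √10·eps)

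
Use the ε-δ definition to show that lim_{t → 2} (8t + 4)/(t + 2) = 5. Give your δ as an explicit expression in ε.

Fix ε > 0. We want δ > 0 with 0 < |t − 2| < δ ⇒ |(8t + 4)/(t + 2) − 5| < ε.
Combining over a common denominator, (8t + 4)/(t + 2) − 5 = [(8t + 4)·4 − 20·(t + 2)] / [4·(t + 2)] = 12(t − 2) / (4(t + 2)).
So |(8t + 4)/(t + 2) − 5| = 12|t − 2| / (4·|t + 2|).
Require δ ≤ 2, so |t + 2| ≥ |4| − |t − 2| > 4 − 2 = 2.
Hence |(8t + 4)/(t + 2) − 5| < 12|t − 2|/(4·2) = (3/2)|t − 2|, which is < ε once |t − 2| < (2/3)ε.
Take δ = min(2, (2/3)ε). Then 0 < |t − 2| < δ forces both bounds, so |(8t + 4)/(t + 2) − 5| < ε.

δ = min(2, (2/3)ε)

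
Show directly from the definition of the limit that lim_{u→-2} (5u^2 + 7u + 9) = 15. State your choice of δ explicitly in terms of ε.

Let ε > 0. We want δ > 0 such that 0 < |u + 2| < δ implies |(5u^2 + 7u + 9) − 15| < ε.
(5u^2 + 7u + 9) − 15 = 5u^2 + 7u - 6 = (u + 2)(5u - 3).
So |(5u^2 + 7u + 9) − 15| = |u + 2|·|5u - 3|.
Assume first that |u + 2| < 1, so |u| < 3. Then |5u - 3| ≤ 5·3 + 3 = 18.
Hence |(5u^2 + 7u + 9) − 15| ≤ 18|u + 2| < ε provided |u + 2| < ε/18.
Take δ = min(1, ε/18). Then 0 < |u + 2| < δ gives both |u + 2| < 1 and |u + 2| < ε/18, so |(5u^2 + 7u + 9) − 15| < ε.

δ = min(1, ε/18)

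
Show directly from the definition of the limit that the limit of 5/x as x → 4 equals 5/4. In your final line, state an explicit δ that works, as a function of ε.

Fix ε > 0. We seek δ > 0 such that 0 < |x − 4| < δ implies |5/x − (5/4)| < ε.
|5/x − (5/4)| = 5·|4 − x|/(4·|x|) = 5|x − 4|/(4|x|).
Require δ ≤ 2 so that |x| > 4 − 2 = 2, hence 4|x| > 8.
Then |5/x − (5/4)| < 5|x − 4|/8, which is < ε when |x − 4| < (8/5)ε.
Take δ = min(2, (8/5)ε). Then 0 < |x − 4| < δ gives both |x − 4| < 2 and |x − 4| < (8/5)ε, so |5/x − (5/4)| < ε.

δ = min(2, (8/5)ε)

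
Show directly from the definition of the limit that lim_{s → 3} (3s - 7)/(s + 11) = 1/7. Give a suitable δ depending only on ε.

Fix ε > 0. We want δ > 0 with 0 < |s − 3| < δ ⇒ |(3s - 7)/(s + 11) − (1/7)| < ε.
Combining over a common denominator, (3s - 7)/(s + 11) − (1/7) = [(3s - 7)·14 − 2·(s + 11)] / [14·(s + 11)] = 40(s − 3) / (14(s + 11)).
So |(3s - 7)/(s + 11) − (1/7)| = 40|s − 3| / (14·|s + 11|).
Restrict δ ≤ 7. Then |s − 3| < 7 gives |s + 11| = |(s − 3) + 14| ≥ 14 − 7 = 7.
Hence |(3s - 7)/(s + 11) − (1/7)| < 40|s − 3|/(14·7) = (20/49)|s − 3|, which is < ε once |s − 3| < (49/20)ε.
Take δ = min(7, (49/20)ε). Then 0 < |s − 3| < δ forces both bounds, so |(3s - 7)/(s + 11) − (1/7)| < ε.

δ = min(7, (49/20)ε)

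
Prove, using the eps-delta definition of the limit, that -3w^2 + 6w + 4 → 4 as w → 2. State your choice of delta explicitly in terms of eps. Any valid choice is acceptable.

delta = min(1, eps/9)

Let eps > 0. We want delta > 0 such that 0 < |w − 2| < delta implies |(-3w^2 + 6w + 4) − 4| < eps.
(-3w^2 + 6w + 4) − 4 = -3w^2 + 6w = (w − 2)(-3w).
So |(-3w^2 + 6w + 4) − 4| = |w − 2|·|-3w|.
Assume first that |w − 2| < 1, so |w| < 3. Then |-3w| ≤ 3·3 = 9.
Hence |(-3w^2 + 6w + 4) − 4| ≤ 9|w − 2| < eps provided |w − 2| < eps/9.
Choosing delta = min(1, eps/9) ensures both conditions, hence |(-3w^2 + 6w + 4) − 4| < eps.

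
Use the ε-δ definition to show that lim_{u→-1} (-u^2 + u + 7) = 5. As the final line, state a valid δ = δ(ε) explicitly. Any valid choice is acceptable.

δ = min(1, ε/4)

Suppose ε > 0. We want δ > 0 such that 0 < |u + 1| < δ implies |(-u^2 + u + 7) − 5| < ε.
(-u^2 + u + 7) − 5 = -u^2 + u + 2 = (u + 1)(-u + 2).
So |(-u^2 + u + 7) − 5| = |u + 1|·|-u + 2|.
Assume first that |u + 1| < 1, so |u| < 2. Then |-u + 2| ≤ 2 + 2 = 4.
Hence |(-u^2 + u + 7) − 5| ≤ 4|u + 1| < ε provided |u + 1| < ε/4.
Take δ = min(1, ε/4). Then 0 < |u + 1| < δ gives both |u + 1| < 1 and |u + 1| < ε/4, so |(-u^2 + u + 7) − 5| < ε.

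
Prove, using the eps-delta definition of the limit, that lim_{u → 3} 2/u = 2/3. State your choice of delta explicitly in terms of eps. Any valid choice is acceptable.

Fix eps > 0. We seek delta > 0 such that 0 < |u − 3| < delta implies |2/u − (2/3)| < eps.
|2/u − (2/3)| = 2·|3 − u|/(3·|u|) = 2|u − 3|/(3|u|).
Require delta ≤ 3/2 so that |u| > 3 − 3/2 = 3/2, hence 3|u| > 9/2.
Then |2/u − (2/3)| < 2|u − 3|/(9/2), which is < eps when |u − 3| < (9/4)eps.
Take delta = min(3/2, (9/4)eps). Then 0 < |u − 3| < delta gives both |u − 3| < 3/2 and |u − 3| < (9/4)eps, so |2/u − (2/3)| < eps.

delta = min(3/2, (9/4)eps)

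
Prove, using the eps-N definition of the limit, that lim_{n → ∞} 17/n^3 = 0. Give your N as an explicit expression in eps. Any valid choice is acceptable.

N = (17/eps)^{1/3}

Let eps > 0. For n ≥ 1, |17/n^3 − 0| = 17/n^3.
17/n^3 < eps ⇔ n^3 > 17/eps ⇔ n > (17/eps)^{1/3}.
Take N = (17/eps)^{1/3}. Then n > N implies 17/n^3 < eps.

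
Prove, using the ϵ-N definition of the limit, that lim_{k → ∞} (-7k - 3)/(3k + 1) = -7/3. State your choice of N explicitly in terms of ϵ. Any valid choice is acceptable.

Suppose ϵ > 0. For k ≥ 1, |(-7k - 3)/(3k + 1) + 7/3| = |-2|/(3(3k + 1)) = 2/(3(3k + 1)).
Since 3k + 1 ≥ 3k for k ≥ 1, this is ≤ 2/(3·3k) = (2/9)/k.
So |(-7k - 3)/(3k + 1) + 7/3| < ϵ whenever k > (2/9)/ϵ.
Take N = (2/9)/ϵ. If k > N then |(-7k - 3)/(3k + 1) + 7/3| ≤ (2/9)/k < ϵ.

N = (2/9)/ϵ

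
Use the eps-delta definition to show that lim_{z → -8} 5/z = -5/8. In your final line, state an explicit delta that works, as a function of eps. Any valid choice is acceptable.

delta = min(4, (32/5)eps)

Fix eps > 0. We seek delta > 0 such that 0 < |z + 8| < delta implies |5/z + 5/8| < eps.
|5/z + 5/8| = 5·|-8 − z|/(8·|z|) = 5|z + 8|/(8|z|).
Require delta ≤ 4 so that |z| > 8 − 4 = 4, hence 8|z| > 32.
Then |5/z + 5/8| < 5|z + 8|/32, which is < eps when |z + 8| < (32/5)eps.
Take delta = min(4, (32/5)eps). Then 0 < |z + 8| < delta gives both |z + 8| < 4 and |z + 8| < (32/5)eps, so |5/z + 5/8| < eps.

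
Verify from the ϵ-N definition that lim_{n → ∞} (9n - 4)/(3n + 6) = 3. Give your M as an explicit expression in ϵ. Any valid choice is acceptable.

M = (22/3)/ϵ

Let ϵ > 0 be given. For n ≥ 1, |(9n - 4)/(3n + 6) − 3| = |-66|/(3(3n + 6)) = 66/(3(3n + 6)).
Since 3n + 6 ≥ 3n for n ≥ 1, this is ≤ 66/(3·3n) = (22/3)/n.
So |(9n - 4)/(3n + 6) − 3| < ϵ whenever n > (22/3)/ϵ.
Take M = (22/3)/ϵ. If n > M then |(9n - 4)/(3n + 6) − 3| ≤ (22/3)/n < ϵ.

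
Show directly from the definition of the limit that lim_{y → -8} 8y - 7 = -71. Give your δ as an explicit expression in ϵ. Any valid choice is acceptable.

δ = ϵ/8

Let ϵ > 0. We need δ > 0 so that 0 < |y + 8| < δ implies |(8y - 7) + 71| < ϵ.
Since (8y - 7) + 71 = 8(y + 8), we have |(8y - 7) + 71| = 8|y + 8|.
Thus it suffices that |y + 8| < ϵ/8.
Choosing δ = ϵ/8 gives |(8y - 7) + 71| = 8|y + 8| < ϵ whenever |y + 8| < δ.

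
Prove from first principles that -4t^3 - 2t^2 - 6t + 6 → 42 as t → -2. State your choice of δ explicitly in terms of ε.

δ = min(2, ε/106)

Let ε > 0. We want δ > 0 such that 0 < |t + 2| < δ implies |(-4t^3 - 2t^2 - 6t + 6) − 42| < ε.
(-4t^3 - 2t^2 - 6t + 6) − 42 = -4t^3 - 2t^2 - 6t - 36 = (t + 2)(-4t^2 + 6t - 18).
So |(-4t^3 - 2t^2 - 6t + 6) − 42| = |t + 2|·|-4t^2 + 6t - 18|.
Require δ ≤ 2. Then |t + 2| < 2 gives |t| < 4, and by the triangle inequality |-4t^2 + 6t - 18| ≤ 4·4^2 + 6·4 + 18 = 106.
Hence |(-4t^3 - 2t^2 - 6t + 6) − 42| ≤ 106|t + 2| < ε provided |t + 2| < ε/106.
Choosing δ = min(2, ε/106) ensures both conditions, hence |(-4t^3 - 2t^2 - 6t + 6) − 42| < ε.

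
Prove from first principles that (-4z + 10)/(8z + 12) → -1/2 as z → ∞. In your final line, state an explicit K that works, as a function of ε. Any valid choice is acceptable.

K = 2/ε

Let ε > 0 be given. We seek K > 0 such that z > K implies |(-4z + 10)/(8z + 12) + 1/2| < ε.
(-4z + 10)/(8z + 12) + 1/2 = (8(-4z + 10) − (-4)(8z + 12)) / (8(8z + 12)) = 128/(8(8z + 12)).
For z > 0 we have 8z + 12 > 8z, so |(-4z + 10)/(8z + 12) + 1/2| = 128/(8(8z + 12)) < 128/(8·8z) = 2/z.
Thus |(-4z + 10)/(8z + 12) + 1/2| < ε whenever z > 2/ε.
Take K = 2/ε. If z > K then |(-4z + 10)/(8z + 12) + 1/2| < 2/z < ε.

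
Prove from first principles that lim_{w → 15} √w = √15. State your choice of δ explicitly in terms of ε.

δ = min(15, √15·ε)

Let ε > 0. We want δ > 0 such that 0 < |w − 15| < δ implies |√w − √15| < ε.
Multiplying by the conjugate, |√w − √15| = |w − 15|/(√w + √15).
Restrict δ ≤ 15 so that |w − 15| < 15 forces w > 0, and then √w + √15 > √15.
Hence |√w − √15| < |w − 15|/√15, which is < ε once |w − 15| < √15·ε.
Take δ = min(15, √15·ε). If 0 < |w − 15| < δ then w > 0 and |√w − √15| < |w − 15|/√15 < ε.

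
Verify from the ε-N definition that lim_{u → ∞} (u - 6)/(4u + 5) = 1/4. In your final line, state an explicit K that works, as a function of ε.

K = (29/16)/ε

Fix ε > 0. We seek K > 0 such that u > K implies |(u - 6)/(4u + 5) − (1/4)| < ε.
(u - 6)/(4u + 5) − (1/4) = (4(u - 6) − (4u + 5)) / (4(4u + 5)) = -29/(4(4u + 5)).
For u > 0 we have 4u + 5 > 4u, so |(u - 6)/(4u + 5) − (1/4)| = 29/(4(4u + 5)) < 29/(4·4u) = (29/16)/u.
Thus |(u - 6)/(4u + 5) − (1/4)| < ε whenever u > (29/16)/ε.
Take K = (29/16)/ε. If u > K then |(u - 6)/(4u + 5) − (1/4)| < (29/16)/u < ε.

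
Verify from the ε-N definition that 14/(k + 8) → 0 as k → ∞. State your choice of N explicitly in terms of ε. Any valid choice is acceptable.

Suppose ε > 0. For k ≥ 1, |14/(k + 8) − 0| = 14/(k + 8) ≤ 14/k.
We need 14/k < ε, i.e. k > 14/ε.
Take N = 14/ε. If k > N then |14/(k + 8)| ≤ 14/k < ε.

N = 14/ε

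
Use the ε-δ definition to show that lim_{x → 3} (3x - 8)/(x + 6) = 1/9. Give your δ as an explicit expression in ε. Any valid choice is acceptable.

δ = min(9/2, (81/52)ε)

Fix ε > 0. We want δ > 0 with 0 < |x − 3| < δ ⇒ |(3x - 8)/(x + 6) − (1/9)| < ε.
Combining over a common denominator, (3x - 8)/(x + 6) − (1/9) = [(3x - 8)·9 − 1·(x + 6)] / [9·(x + 6)] = 26(x − 3) / (9(x + 6)).
So |(3x - 8)/(x + 6) − (1/9)| = 26|x − 3| / (9·|x + 6|).
Restrict δ ≤ 9/2. Then |x − 3| < 9/2 gives |x + 6| = |(x − 3) + 9| ≥ 9 − 9/2 = 9/2.
Hence |(3x - 8)/(x + 6) − (1/9)| < 26|x − 3|/(9·(9/2)) = (52/81)|x − 3|, which is < ε once |x − 3| < (81/52)ε.
Take δ = min(9/2, (81/52)ε). Then 0 < |x − 3| < δ forces both bounds, so |(3x - 8)/(x + 6) − (1/9)| < ε.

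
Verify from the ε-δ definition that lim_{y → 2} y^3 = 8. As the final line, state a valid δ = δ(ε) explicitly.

δ = min(2, ε/28)

Let ε > 0 be given. We seek δ > 0 with 0 < |y − 2| < δ ⇒ |y^3 − 8| < ε.
Factor: y^3 − 8 = (y − 2)(y^2 + 2y + 4), so |y^3 − 8| = |y − 2|·|y^2 + 2y + 4|.
Restrict δ ≤ 2. Then |y − 2| < 2 gives |y| < 4, so by the triangle inequality |y^2 + 2y + 4| ≤ 4^2 + 2·4 + 4 = 28.
Hence |y^3 − 8| ≤ 28|y − 2|, which is < ε once |y − 2| < ε/28.
Take δ = min(2, ε/28). If 0 < |y − 2| < δ then both bounds hold and |y^3 − 8| ≤ 28|y − 2| < 28·(ε/28) = ε.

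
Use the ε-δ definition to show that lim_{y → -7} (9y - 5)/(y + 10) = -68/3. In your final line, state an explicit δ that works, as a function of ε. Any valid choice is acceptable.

Suppose ε > 0. We want δ > 0 with 0 < |y + 7| < δ ⇒ |(9y - 5)/(y + 10) + 68/3| < ε.
Combining over a common denominator, (9y - 5)/(y + 10) + 68/3 = [(9y - 5)·3 − (-68)·(y + 10)] / [3·(y + 10)] = 95(y + 7) / (3(y + 10)).
So |(9y - 5)/(y + 10) + 68/3| = 95|y + 7| / (3·|y + 10|).
Restrict δ ≤ 3/2. Then |y + 7| < 3/2 gives |y + 10| = |(y + 7) + 3| ≥ 3 − 3/2 = 3/2.
Hence |(9y - 5)/(y + 10) + 68/3| < 95|y + 7|/(3·(3/2)) = (190/9)|y + 7|, which is < ε once |y + 7| < (9/190)ε.
Take δ = min(3/2, (9/190)ε). Then 0 < |y + 7| < δ forces both bounds, so |(9y - 5)/(y + 10) + 68/3| < ε.

δ = min(3/2, (9/190)ε)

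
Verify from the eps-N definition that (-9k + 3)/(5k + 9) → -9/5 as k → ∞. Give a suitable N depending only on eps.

N = (96/25)/eps

Let eps > 0 be given. For k ≥ 1, |(-9k + 3)/(5k + 9) + 9/5| = |96|/(5(5k + 9)) = 96/(5(5k + 9)).
Since 5k + 9 ≥ 5k for k ≥ 1, this is ≤ 96/(5·5k) = (96/25)/k.
So |(-9k + 3)/(5k + 9) + 9/5| < eps whenever k > (96/25)/eps.
Take N = (96/25)/eps. If k > N then |(-9k + 3)/(5k + 9) + 9/5| ≤ (96/25)/k < eps.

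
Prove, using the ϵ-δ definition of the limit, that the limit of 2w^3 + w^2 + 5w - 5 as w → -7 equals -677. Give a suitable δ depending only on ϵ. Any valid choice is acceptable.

δ = min(2, ϵ/375)

Let ϵ > 0 be given. We want δ > 0 such that 0 < |w + 7| < δ implies |(2w^3 + w^2 + 5w - 5) + 677| < ϵ.
(2w^3 + w^2 + 5w - 5) + 677 = 2w^3 + w^2 + 5w + 672 = (w + 7)(2w^2 - 13w + 96).
So |(2w^3 + w^2 + 5w - 5) + 677| = |w + 7|·|2w^2 - 13w + 96|.
Require δ ≤ 2. Then |w + 7| < 2 gives |w| < 9, and by the triangle inequality |2w^2 - 13w + 96| ≤ 2·9^2 + 13·9 + 96 = 375.
Hence |(2w^3 + w^2 + 5w - 5) + 677| ≤ 375|w + 7| < ϵ provided |w + 7| < ϵ/375.
Choosing δ = min(2, ϵ/375) ensures both conditions, hence |(2w^3 + w^2 + 5w - 5) + 677| < ϵ.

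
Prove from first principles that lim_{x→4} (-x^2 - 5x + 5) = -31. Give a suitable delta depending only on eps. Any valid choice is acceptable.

delta = min(1, eps/14)

Fix eps > 0. We want delta > 0 such that 0 < |x − 4| < delta implies |(-x^2 - 5x + 5) + 31| < eps.
(-x^2 - 5x + 5) + 31 = -x^2 - 5x + 36 = (x − 4)(-x - 9).
So |(-x^2 - 5x + 5) + 31| = |x − 4|·|-x - 9|.
Require delta ≤ 1. Then |x − 4| < 1 gives |x| < 5, and by the triangle inequality |-x - 9| ≤ 5 + 9 = 14.
Hence |(-x^2 - 5x + 5) + 31| ≤ 14|x − 4| < eps provided |x − 4| < eps/14.
Choosing delta = min(1, eps/14) ensures both conditions, hence |(-x^2 - 5x + 5) + 31| < eps.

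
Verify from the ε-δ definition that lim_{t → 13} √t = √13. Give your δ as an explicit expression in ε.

δ = min(13, √13·ε)

Let ε > 0 be given. We want δ > 0 such that 0 < |t − 13| < δ implies |√t − √13| < ε.
Rationalise: √t − √13 = (t − 13)/(√t + √13), so |√t − √13| = |t − 13|/(√t + √13).
Restrict δ ≤ 13 so that |t − 13| < 13 forces t > 0, and then √t + √13 > √13.
Hence |√t − √13| < |t − 13|/√13, which is < ε once |t − 13| < √13·ε.
Take δ = min(13, √13·ε). If 0 < |t − 13| < δ then t > 0 and |√t − √13| < |t − 13|/√13 < ε.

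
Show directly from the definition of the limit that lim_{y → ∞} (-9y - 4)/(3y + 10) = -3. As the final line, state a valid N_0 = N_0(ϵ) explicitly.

Let ϵ > 0. We seek N_0 > 0 such that y > N_0 implies |(-9y - 4)/(3y + 10) + 3| < ϵ.
(-9y - 4)/(3y + 10) + 3 = (3(-9y - 4) − (-9)(3y + 10)) / (3(3y + 10)) = 78/(3(3y + 10)).
For y > 0 we have 3y + 10 > 3y, so |(-9y - 4)/(3y + 10) + 3| = 78/(3(3y + 10)) < 78/(3·3y) = (26/3)/y.
Thus |(-9y - 4)/(3y + 10) + 3| < ϵ whenever y > (26/3)/ϵ.
Take N_0 = (26/3)/ϵ. If y > N_0 then |(-9y - 4)/(3y + 10) + 3| < (26/3)/y < ϵ.

N_0 = (26/3)/ϵ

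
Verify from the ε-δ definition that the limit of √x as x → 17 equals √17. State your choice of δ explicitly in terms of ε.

δ = min(17, √17·ε)

Let ε > 0. We want δ > 0 such that 0 < |x − 17| < δ implies |√x − √17| < ε.
Multiplying by the conjugate, |√x − √17| = |x − 17|/(√x + √17).
Restrict δ ≤ 17 so that |x − 17| < 17 forces x > 0, and then √x + √17 > √17.
Hence |√x − √17| < |x − 17|/√17, which is < ε once |x − 17| < √17·ε.
Take δ = min(17, √17·ε). If 0 < |x − 17| < δ then x > 0 and |√x − √17| < |x − 17|/√17 < ε.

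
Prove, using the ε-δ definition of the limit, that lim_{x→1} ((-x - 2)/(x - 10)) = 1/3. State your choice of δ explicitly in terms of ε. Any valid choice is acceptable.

Suppose ε > 0. We want δ > 0 with 0 < |x − 1| < δ ⇒ |(-x - 2)/(x - 10) − (1/3)| < ε.
Combining over a common denominator, (-x - 2)/(x - 10) − (1/3) = [(-x - 2)·(-9) − (-3)·(x - 10)] / [(-9)·(x - 10)] = 12(x − 1) / ((-9)(x - 10)).
So |(-x - 2)/(x - 10) − (1/3)| = 12|x − 1| / (9·|x − 10|).
Require δ ≤ 9/2, so |x − 10| ≥ |-9| − |x − 1| > 9 − 9/2 = 9/2.
Hence |(-x - 2)/(x - 10) − (1/3)| < 12|x − 1|/(9·(9/2)) = (8/27)|x − 1|, which is < ε once |x − 1| < (27/8)ε.
Take δ = min(9/2, (27/8)ε). Then 0 < |x − 1| < δ forces both bounds, so |(-x - 2)/(x - 10) − (1/3)| < ε.

δ = min(9/2, (27/8)ε)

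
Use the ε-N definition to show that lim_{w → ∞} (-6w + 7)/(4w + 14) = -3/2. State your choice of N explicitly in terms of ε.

N = 7/ε

Let ε > 0 be given. We seek N > 0 such that w > N implies |(-6w + 7)/(4w + 14) + 3/2| < ε.
(-6w + 7)/(4w + 14) + 3/2 = (4(-6w + 7) − (-6)(4w + 14)) / (4(4w + 14)) = 112/(4(4w + 14)).
For w > 0 we have 4w + 14 > 4w, so |(-6w + 7)/(4w + 14) + 3/2| = 112/(4(4w + 14)) < 112/(4·4w) = 7/w.
Thus |(-6w + 7)/(4w + 14) + 3/2| < ε whenever w > 7/ε.
Take N = 7/ε. If w > N then |(-6w + 7)/(4w + 14) + 3/2| < 7/w < ε.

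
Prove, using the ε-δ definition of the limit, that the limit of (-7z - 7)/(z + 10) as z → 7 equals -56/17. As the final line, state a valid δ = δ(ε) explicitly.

Suppose ε > 0. We want δ > 0 with 0 < |z − 7| < δ ⇒ |(-7z - 7)/(z + 10) + 56/17| < ε.
Combining over a common denominator, (-7z - 7)/(z + 10) + 56/17 = [(-7z - 7)·17 − (-56)·(z + 10)] / [17·(z + 10)] = -63(z − 7) / (17(z + 10)).
So |(-7z - 7)/(z + 10) + 56/17| = 63|z − 7| / (17·|z + 10|).
Restrict δ ≤ 17/2. Then |z − 7| < 17/2 gives |z + 10| = |(z − 7) + 17| ≥ 17 − 17/2 = 17/2.
Hence |(-7z - 7)/(z + 10) + 56/17| < 63|z − 7|/(17·(17/2)) = (126/289)|z − 7|, which is < ε once |z − 7| < (289/126)ε.
Take δ = min(17/2, (289/126)ε). Then 0 < |z − 7| < δ forces both bounds, so |(-7z - 7)/(z + 10) + 56/17| < ε.

δ = min(17/2, (289/126)ε)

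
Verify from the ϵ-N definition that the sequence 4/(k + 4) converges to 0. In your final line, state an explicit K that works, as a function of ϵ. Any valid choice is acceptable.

Suppose ϵ > 0. For k ≥ 1, |4/(k + 4) − 0| = 4/(k + 4) ≤ 4/k.
We need 4/k < ϵ, i.e. k > 4/ϵ.
Take K = 4/ϵ. If k > K then |4/(k + 4)| ≤ 4/k < ϵ.

K = 4/ϵ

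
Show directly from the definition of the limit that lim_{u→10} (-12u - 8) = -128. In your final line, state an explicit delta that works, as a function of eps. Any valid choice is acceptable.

Let eps > 0. We need delta > 0 so that 0 < |u − 10| < delta implies |(-12u - 8) + 128| < eps.
|(-12u - 8) + 128| = |-12u + 120| = 12|u − 10|.
Thus it suffices that |u − 10| < eps/12.
Take delta = eps/12. If 0 < |u − 10| < delta then |(-12u - 8) + 128| = 12|u − 10| < 12·(eps/12) = eps.

delta = eps/12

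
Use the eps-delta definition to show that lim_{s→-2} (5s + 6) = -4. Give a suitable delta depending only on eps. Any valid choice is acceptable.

Fix eps > 0. We need delta > 0 so that 0 < |s + 2| < delta implies |(5s + 6) + 4| < eps.
|(5s + 6) + 4| = |5s + 10| = 5|s + 2|.
Thus it suffices that |s + 2| < eps/5.
Take delta = eps/5. If 0 < |s + 2| < delta then |(5s + 6) + 4| = 5|s + 2| < 5·(eps/5) = eps.

delta = eps/5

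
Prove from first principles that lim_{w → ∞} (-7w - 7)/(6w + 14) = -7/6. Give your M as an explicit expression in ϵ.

Let ϵ > 0 be given. We seek M > 0 such that w > M implies |(-7w - 7)/(6w + 14) + 7/6| < ϵ.
(-7w - 7)/(6w + 14) + 7/6 = (6(-7w - 7) − (-7)(6w + 14)) / (6(6w + 14)) = 56/(6(6w + 14)).
For w > 0 we have 6w + 14 > 6w, so |(-7w - 7)/(6w + 14) + 7/6| = 56/(6(6w + 14)) < 56/(6·6w) = (14/9)/w.
Thus |(-7w - 7)/(6w + 14) + 7/6| < ϵ whenever w > (14/9)/ϵ.
Take M = (14/9)/ϵ. If w > M then |(-7w - 7)/(6w + 14) + 7/6| < (14/9)/w < ϵ.

M = (14/9)/ϵ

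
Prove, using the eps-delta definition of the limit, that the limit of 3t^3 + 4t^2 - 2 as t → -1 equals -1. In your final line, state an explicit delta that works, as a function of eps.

delta = min(1, eps/15)

Fix eps > 0. We want delta > 0 such that 0 < |t + 1| < delta implies |(3t^3 + 4t^2 - 2) + 1| < eps.
(3t^3 + 4t^2 - 2) + 1 = 3t^3 + 4t^2 - 1 = (t + 1)(3t^2 + t - 1).
So |(3t^3 + 4t^2 - 2) + 1| = |t + 1|·|3t^2 + t - 1|.
Require delta ≤ 1. Then |t + 1| < 1 gives |t| < 2, and by the triangle inequality |3t^2 + t - 1| ≤ 3·2^2 + 2 + 1 = 15.
Hence |(3t^3 + 4t^2 - 2) + 1| ≤ 15|t + 1| < eps provided |t + 1| < eps/15.
Take delta = min(1, eps/15). Then 0 < |t + 1| < delta gives both |t + 1| < 1 and |t + 1| < eps/15, so |(3t^3 + 4t^2 - 2) + 1| < eps.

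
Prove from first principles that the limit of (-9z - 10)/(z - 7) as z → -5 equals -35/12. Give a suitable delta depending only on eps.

delta = min(6, (72/73)eps)

Fix eps > 0. We want delta > 0 with 0 < |z + 5| < delta ⇒ |(-9z - 10)/(z - 7) + 35/12| < eps.
Combining over a common denominator, (-9z - 10)/(z - 7) + 35/12 = [(-9z - 10)·(-12) − 35·(z - 7)] / [(-12)·(z - 7)] = 73(z + 5) / ((-12)(z - 7)).
So |(-9z - 10)/(z - 7) + 35/12| = 73|z + 5| / (12·|z − 7|).
Require delta ≤ 6, so |z − 7| ≥ |-12| − |z + 5| > 12 − 6 = 6.
Hence |(-9z - 10)/(z - 7) + 35/12| < 73|z + 5|/(12·6) = (73/72)|z + 5|, which is < eps once |z + 5| < (72/73)eps.
Take delta = min(6, (72/73)eps). Then 0 < |z + 5| < delta forces both bounds, so |(-9z - 10)/(z - 7) + 35/12| < eps.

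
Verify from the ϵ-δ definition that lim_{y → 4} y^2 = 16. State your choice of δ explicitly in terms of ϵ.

Let ϵ > 0 be given. We seek δ > 0 with 0 < |y − 4| < δ ⇒ |y^2 − 16| < ϵ.
Factor: y^2 − 16 = (y − 4)(y + 4), so |y^2 − 16| = |y − 4|·|y + 4|.
Impose δ ≤ 2 so that |y| < 6; then |y + 4| ≤ 10.
Hence |y^2 − 16| ≤ 10|y − 4|, which is < ϵ once |y − 4| < ϵ/10.
Take δ = min(2, ϵ/10). If 0 < |y − 4| < δ then both bounds hold and |y^2 − 16| ≤ 10|y − 4| < 10·(ϵ/10) = ϵ.

δ = min(2, ϵ/10)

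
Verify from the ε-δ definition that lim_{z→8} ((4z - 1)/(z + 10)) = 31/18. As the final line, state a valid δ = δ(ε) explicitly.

δ = min(9, (162/41)ε)

Fix ε > 0. We want δ > 0 with 0 < |z − 8| < δ ⇒ |(4z - 1)/(z + 10) − (31/18)| < ε.
Combining over a common denominator, (4z - 1)/(z + 10) − (31/18) = [(4z - 1)·18 − 31·(z + 10)] / [18·(z + 10)] = 41(z − 8) / (18(z + 10)).
So |(4z - 1)/(z + 10) − (31/18)| = 41|z − 8| / (18·|z + 10|).
Require δ ≤ 9, so |z + 10| ≥ |18| − |z − 8| > 18 − 9 = 9.
Hence |(4z - 1)/(z + 10) − (31/18)| < 41|z − 8|/(18·9) = (41/162)|z − 8|, which is < ε once |z − 8| < (162/41)ε.
Take δ = min(9, (162/41)ε). Then 0 < |z − 8| < δ forces both bounds, so |(4z - 1)/(z + 10) − (31/18)| < ε.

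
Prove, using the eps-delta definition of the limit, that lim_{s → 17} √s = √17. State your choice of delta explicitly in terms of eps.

Suppose eps > 0. We want delta > 0 such that 0 < |s − 17| < delta implies |√s − √17| < eps.
Multiplying by the conjugate, |√s − √17| = |s − 17|/(√s + √17).
Restrict delta ≤ 17 so that |s − 17| < 17 forces s > 0, and then √s + √17 > √17.
Hence |√s − √17| < |s − 17|/√17, which is < eps once |s − 17| < √17·eps.
Take delta = min(17, √17·eps). If 0 < |s − 17| < delta then s > 0 and |√s − √17| < |s − 17|/√17 < eps.

delta = min(17, √17·eps)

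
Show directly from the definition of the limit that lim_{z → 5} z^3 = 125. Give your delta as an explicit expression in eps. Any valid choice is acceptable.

delta = min(1, eps/91)

Let eps > 0 be given. We seek delta > 0 with 0 < |z − 5| < delta ⇒ |z^3 − 125| < eps.
Factor: z^3 − 125 = (z − 5)(z^2 + 5z + 25), so |z^3 − 125| = |z − 5|·|z^2 + 5z + 25|.
Impose delta ≤ 1 so that |z| < 6; then |z^2 + 5z + 25| ≤ 91.
Hence |z^3 − 125| ≤ 91|z − 5|, which is < eps once |z − 5| < eps/91.
Take delta = min(1, eps/91). If 0 < |z − 5| < delta then both bounds hold and |z^3 − 125| ≤ 91|z − 5| < 91·(eps/91) = eps.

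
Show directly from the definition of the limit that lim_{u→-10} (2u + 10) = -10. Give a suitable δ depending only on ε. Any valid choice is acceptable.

Fix ε > 0. We need δ > 0 so that 0 < |u + 10| < δ implies |(2u + 10) + 10| < ε.
|(2u + 10) + 10| = |2u + 20| = 2|u + 10|.
Thus it suffices that |u + 10| < ε/2.
Choosing δ = ε/2 gives |(2u + 10) + 10| = 2|u + 10| < ε whenever |u + 10| < δ.

δ = ε/2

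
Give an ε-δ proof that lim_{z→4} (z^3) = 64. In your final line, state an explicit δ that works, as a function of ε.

δ = min(2, ε/76)

Let ε > 0. We seek δ > 0 with 0 < |z − 4| < δ ⇒ |z^3 − 64| < ε.
Factor: z^3 − 64 = (z − 4)(z^2 + 4z + 16), so |z^3 − 64| = |z − 4|·|z^2 + 4z + 16|.
Impose δ ≤ 2 so that |z| < 6; then |z^2 + 4z + 16| ≤ 76.
Hence |z^3 − 64| ≤ 76|z − 4|, which is < ε once |z − 4| < ε/76.
Take δ = min(2, ε/76). If 0 < |z − 4| < δ then both bounds hold and |z^3 − 64| ≤ 76|z − 4| < 76·(ε/76) = ε.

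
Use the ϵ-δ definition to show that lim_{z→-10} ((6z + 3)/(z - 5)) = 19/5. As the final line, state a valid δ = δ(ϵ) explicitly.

Fix ϵ > 0. We want δ > 0 with 0 < |z + 10| < δ ⇒ |(6z + 3)/(z - 5) − (19/5)| < ϵ.
Combining over a common denominator, (6z + 3)/(z - 5) − (19/5) = [(6z + 3)·(-15) − (-57)·(z - 5)] / [(-15)·(z - 5)] = -33(z + 10) / ((-15)(z - 5)).
So |(6z + 3)/(z - 5) − (19/5)| = 33|z + 10| / (15·|z − 5|).
Require δ ≤ 15/2, so |z − 5| ≥ |-15| − |z + 10| > 15 − 15/2 = 15/2.
Hence |(6z + 3)/(z - 5) − (19/5)| < 33|z + 10|/(15·(15/2)) = (22/75)|z + 10|, which is < ϵ once |z + 10| < (75/22)ϵ.
Take δ = min(15/2, (75/22)ϵ). Then 0 < |z + 10| < δ forces both bounds, so |(6z + 3)/(z - 5) − (19/5)| < ϵ.

δ = min(15/2, (75/22)ϵ)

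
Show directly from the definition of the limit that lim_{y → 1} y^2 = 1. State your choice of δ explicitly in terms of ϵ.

δ = min(2, ϵ/4)

Suppose ϵ > 0. We seek δ > 0 with 0 < |y − 1| < δ ⇒ |y^2 − 1| < ϵ.
Factor: y^2 − 1 = (y − 1)(y + 1), so |y^2 − 1| = |y − 1|·|y + 1|.
Impose δ ≤ 2 so that |y| < 3; then |y + 1| ≤ 4.
Hence |y^2 − 1| ≤ 4|y − 1|, which is < ϵ once |y − 1| < ϵ/4.
Take δ = min(2, ϵ/4). If 0 < |y − 1| < δ then both bounds hold and |y^2 − 1| ≤ 4|y − 1| < 4·(ϵ/4) = ϵ.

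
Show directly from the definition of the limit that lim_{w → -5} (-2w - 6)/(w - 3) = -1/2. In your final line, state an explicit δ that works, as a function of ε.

δ = min(4, (8/3)ε)

Let ε > 0. We want δ > 0 with 0 < |w + 5| < δ ⇒ |(-2w - 6)/(w - 3) + 1/2| < ε.
Combining over a common denominator, (-2w - 6)/(w - 3) + 1/2 = [(-2w - 6)·(-8) − 4·(w - 3)] / [(-8)·(w - 3)] = 12(w + 5) / ((-8)(w - 3)).
So |(-2w - 6)/(w - 3) + 1/2| = 12|w + 5| / (8·|w − 3|).
Restrict δ ≤ 4. Then |w + 5| < 4 gives |w − 3| = |(w + 5) + (-8)| ≥ 8 − 4 = 4.
Hence |(-2w - 6)/(w - 3) + 1/2| < 12|w + 5|/(8·4) = (3/8)|w + 5|, which is < ε once |w + 5| < (8/3)ε.
Take δ = min(4, (8/3)ε). Then 0 < |w + 5| < δ forces both bounds, so |(-2w - 6)/(w - 3) + 1/2| < ε.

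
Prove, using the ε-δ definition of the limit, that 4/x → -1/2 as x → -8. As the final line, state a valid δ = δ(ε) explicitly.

Fix ε > 0. We seek δ > 0 such that 0 < |x + 8| < δ implies |4/x + 1/2| < ε.
|4/x + 1/2| = 4·|-8 − x|/(8·|x|) = 4|x + 8|/(8|x|).
Require δ ≤ 4 so that |x| > 8 − 4 = 4, hence 8|x| > 32.
Then |4/x + 1/2| < 4|x + 8|/32, which is < ε when |x + 8| < 8ε.
Take δ = min(4, 8ε). Then 0 < |x + 8| < δ gives both |x + 8| < 4 and |x + 8| < 8ε, so |4/x + 1/2| < ε.

δ = min(4, 8ε)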